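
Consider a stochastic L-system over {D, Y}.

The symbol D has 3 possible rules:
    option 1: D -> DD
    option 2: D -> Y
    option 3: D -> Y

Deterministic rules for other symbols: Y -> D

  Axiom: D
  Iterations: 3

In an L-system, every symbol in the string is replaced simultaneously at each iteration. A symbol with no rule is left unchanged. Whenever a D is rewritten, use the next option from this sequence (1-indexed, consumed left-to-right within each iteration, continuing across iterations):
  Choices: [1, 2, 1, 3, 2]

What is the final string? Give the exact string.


Step 0: D
Step 1: DD  (used choices [1])
Step 2: YDD  (used choices [2, 1])
Step 3: DYY  (used choices [3, 2])

Answer: DYY


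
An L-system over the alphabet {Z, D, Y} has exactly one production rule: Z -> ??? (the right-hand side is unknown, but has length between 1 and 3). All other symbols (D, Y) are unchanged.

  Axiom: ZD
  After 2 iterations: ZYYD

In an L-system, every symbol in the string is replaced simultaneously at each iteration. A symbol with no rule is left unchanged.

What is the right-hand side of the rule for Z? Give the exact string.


Trying Z -> ZY:
  Step 0: ZD
  Step 1: ZYD
  Step 2: ZYYD
Matches the given result.

Answer: ZY


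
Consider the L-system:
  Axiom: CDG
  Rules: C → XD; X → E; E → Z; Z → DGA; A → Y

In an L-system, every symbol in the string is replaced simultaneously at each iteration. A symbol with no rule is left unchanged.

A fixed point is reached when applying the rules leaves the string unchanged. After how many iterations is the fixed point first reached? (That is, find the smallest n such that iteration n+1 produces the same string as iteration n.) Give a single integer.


Step 0: CDG
Step 1: XDDG
Step 2: EDDG
Step 3: ZDDG
Step 4: DGADDG
Step 5: DGYDDG
Step 6: DGYDDG  (unchanged — fixed point at step 5)

Answer: 5


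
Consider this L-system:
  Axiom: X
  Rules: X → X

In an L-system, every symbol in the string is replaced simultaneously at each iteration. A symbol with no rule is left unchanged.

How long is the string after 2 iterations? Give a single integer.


Step 0: length = 1
Step 1: length = 1
Step 2: length = 1

Answer: 1


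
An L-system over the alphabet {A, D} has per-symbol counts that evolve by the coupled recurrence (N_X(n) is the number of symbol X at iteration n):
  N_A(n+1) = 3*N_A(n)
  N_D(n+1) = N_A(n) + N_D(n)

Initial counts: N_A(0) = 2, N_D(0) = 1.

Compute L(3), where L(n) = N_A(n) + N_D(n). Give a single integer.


Step 0: N_A=2, N_D=1, L=3
Step 1: N_A=6, N_D=3, L=9
Step 2: N_A=18, N_D=9, L=27
Step 3: N_A=54, N_D=27, L=81

Answer: 81


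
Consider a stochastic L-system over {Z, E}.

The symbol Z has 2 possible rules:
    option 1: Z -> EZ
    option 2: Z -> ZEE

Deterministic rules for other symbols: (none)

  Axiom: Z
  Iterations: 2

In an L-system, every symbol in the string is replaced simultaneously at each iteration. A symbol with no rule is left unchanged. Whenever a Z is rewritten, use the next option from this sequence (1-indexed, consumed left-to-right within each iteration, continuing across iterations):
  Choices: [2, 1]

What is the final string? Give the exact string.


Step 0: Z
Step 1: ZEE  (used choices [2])
Step 2: EZEE  (used choices [1])

Answer: EZEE


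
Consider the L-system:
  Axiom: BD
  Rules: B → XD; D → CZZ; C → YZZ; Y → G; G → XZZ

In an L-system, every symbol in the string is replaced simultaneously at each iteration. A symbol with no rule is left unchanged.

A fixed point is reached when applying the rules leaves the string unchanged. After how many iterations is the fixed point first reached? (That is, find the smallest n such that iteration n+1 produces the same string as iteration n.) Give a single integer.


Step 0: BD
Step 1: XDCZZ
Step 2: XCZZYZZZZ
Step 3: XYZZZZGZZZZ
Step 4: XGZZZZXZZZZZZ
Step 5: XXZZZZZZXZZZZZZ
Step 6: XXZZZZZZXZZZZZZ  (unchanged — fixed point at step 5)

Answer: 5


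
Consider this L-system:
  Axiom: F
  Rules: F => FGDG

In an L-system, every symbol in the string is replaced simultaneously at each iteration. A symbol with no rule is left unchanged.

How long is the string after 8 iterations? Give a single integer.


Step 0: length = 1
Step 1: length = 4
Step 2: length = 7
Step 3: length = 10
Step 4: length = 13
Step 5: length = 16
Step 6: length = 19
Step 7: length = 22
Step 8: length = 25

Answer: 25


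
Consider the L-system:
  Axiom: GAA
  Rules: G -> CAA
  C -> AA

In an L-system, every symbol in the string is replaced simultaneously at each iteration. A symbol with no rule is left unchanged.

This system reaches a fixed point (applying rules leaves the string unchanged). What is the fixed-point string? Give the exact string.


Step 0: GAA
Step 1: CAAAA
Step 2: AAAAAA
Step 3: AAAAAA  (unchanged — fixed point at step 2)

Answer: AAAAAA


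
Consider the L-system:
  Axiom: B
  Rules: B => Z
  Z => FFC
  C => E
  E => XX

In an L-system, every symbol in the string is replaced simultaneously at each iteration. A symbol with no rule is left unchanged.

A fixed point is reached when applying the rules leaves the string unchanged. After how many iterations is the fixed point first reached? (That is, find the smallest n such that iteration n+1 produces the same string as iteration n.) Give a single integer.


Step 0: B
Step 1: Z
Step 2: FFC
Step 3: FFE
Step 4: FFXX
Step 5: FFXX  (unchanged — fixed point at step 4)

Answer: 4


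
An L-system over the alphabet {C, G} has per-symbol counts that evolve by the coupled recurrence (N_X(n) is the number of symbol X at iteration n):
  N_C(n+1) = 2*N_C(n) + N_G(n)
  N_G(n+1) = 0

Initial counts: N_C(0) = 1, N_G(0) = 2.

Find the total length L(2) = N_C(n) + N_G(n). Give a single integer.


Answer: 8

Derivation:
Step 0: N_C=1, N_G=2, L=3
Step 1: N_C=4, N_G=0, L=4
Step 2: N_C=8, N_G=0, L=8


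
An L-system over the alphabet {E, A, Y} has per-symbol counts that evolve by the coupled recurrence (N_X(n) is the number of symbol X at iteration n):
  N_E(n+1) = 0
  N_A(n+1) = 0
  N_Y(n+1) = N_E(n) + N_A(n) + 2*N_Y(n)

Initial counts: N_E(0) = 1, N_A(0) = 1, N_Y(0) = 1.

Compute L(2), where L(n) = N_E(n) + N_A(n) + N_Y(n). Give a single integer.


Step 0: N_E=1, N_A=1, N_Y=1, L=3
Step 1: N_E=0, N_A=0, N_Y=4, L=4
Step 2: N_E=0, N_A=0, N_Y=8, L=8

Answer: 8


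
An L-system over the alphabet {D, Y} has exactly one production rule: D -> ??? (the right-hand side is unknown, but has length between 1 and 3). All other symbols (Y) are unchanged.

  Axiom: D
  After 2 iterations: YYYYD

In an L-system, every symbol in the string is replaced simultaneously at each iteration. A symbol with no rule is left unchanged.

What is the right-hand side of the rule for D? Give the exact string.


Answer: YYD

Derivation:
Trying D -> YYD:
  Step 0: D
  Step 1: YYD
  Step 2: YYYYD
Matches the given result.


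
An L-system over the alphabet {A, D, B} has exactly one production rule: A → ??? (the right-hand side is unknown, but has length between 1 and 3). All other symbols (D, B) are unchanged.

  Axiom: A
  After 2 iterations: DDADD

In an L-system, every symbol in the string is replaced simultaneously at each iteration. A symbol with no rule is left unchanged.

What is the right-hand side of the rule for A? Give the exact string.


Trying A → DAD:
  Step 0: A
  Step 1: DAD
  Step 2: DDADD
Matches the given result.

Answer: DAD


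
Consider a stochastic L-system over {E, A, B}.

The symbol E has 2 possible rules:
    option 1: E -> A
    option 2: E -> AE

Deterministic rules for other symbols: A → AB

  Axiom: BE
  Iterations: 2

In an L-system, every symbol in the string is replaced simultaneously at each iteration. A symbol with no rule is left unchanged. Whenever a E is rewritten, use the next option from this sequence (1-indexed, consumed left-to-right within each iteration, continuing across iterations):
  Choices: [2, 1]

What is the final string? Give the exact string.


Answer: BABA

Derivation:
Step 0: BE
Step 1: BAE  (used choices [2])
Step 2: BABA  (used choices [1])


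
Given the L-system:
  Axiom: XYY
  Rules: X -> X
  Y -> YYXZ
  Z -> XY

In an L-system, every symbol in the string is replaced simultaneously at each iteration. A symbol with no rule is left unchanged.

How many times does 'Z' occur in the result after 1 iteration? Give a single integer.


Answer: 2

Derivation:
Step 0: XYY  (0 'Z')
Step 1: XYYXZYYXZ  (2 'Z')


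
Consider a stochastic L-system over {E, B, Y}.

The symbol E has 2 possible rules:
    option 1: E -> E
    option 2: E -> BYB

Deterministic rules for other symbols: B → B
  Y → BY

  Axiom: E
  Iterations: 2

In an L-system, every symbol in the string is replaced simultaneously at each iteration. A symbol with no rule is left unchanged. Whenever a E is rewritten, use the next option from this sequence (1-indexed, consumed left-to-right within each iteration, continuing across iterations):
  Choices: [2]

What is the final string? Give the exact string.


Step 0: E
Step 1: BYB  (used choices [2])
Step 2: BBYB  (used choices [])

Answer: BBYB


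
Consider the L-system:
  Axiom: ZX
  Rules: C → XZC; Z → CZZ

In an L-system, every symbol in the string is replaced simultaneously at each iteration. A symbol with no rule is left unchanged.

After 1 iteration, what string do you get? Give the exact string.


Answer: CZZX

Derivation:
Step 0: ZX
Step 1: CZZX


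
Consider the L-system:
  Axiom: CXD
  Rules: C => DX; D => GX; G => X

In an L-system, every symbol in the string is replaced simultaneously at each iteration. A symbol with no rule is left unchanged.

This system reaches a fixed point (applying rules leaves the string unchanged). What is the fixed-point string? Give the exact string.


Answer: XXXXXX

Derivation:
Step 0: CXD
Step 1: DXXGX
Step 2: GXXXXX
Step 3: XXXXXX
Step 4: XXXXXX  (unchanged — fixed point at step 3)


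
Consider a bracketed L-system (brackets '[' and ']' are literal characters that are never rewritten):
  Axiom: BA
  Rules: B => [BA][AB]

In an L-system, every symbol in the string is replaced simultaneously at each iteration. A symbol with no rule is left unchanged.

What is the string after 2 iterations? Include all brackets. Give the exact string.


Answer: [[BA][AB]A][A[BA][AB]]A

Derivation:
Step 0: BA
Step 1: [BA][AB]A
Step 2: [[BA][AB]A][A[BA][AB]]A


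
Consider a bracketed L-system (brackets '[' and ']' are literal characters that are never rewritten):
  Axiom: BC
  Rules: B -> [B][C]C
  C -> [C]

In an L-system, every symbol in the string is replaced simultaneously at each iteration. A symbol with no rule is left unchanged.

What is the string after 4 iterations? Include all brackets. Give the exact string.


Answer: [[[[B][C]C][[C]][C]][[[C]]][[C]]][[[[C]]]][[[C]]][[[[C]]]]

Derivation:
Step 0: BC
Step 1: [B][C]C[C]
Step 2: [[B][C]C][[C]][C][[C]]
Step 3: [[[B][C]C][[C]][C]][[[C]]][[C]][[[C]]]
Step 4: [[[[B][C]C][[C]][C]][[[C]]][[C]]][[[[C]]]][[[C]]][[[[C]]]]


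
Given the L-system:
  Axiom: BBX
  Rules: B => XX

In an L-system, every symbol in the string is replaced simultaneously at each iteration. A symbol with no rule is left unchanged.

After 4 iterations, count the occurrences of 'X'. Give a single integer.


Step 0: BBX  (1 'X')
Step 1: XXXXX  (5 'X')
Step 2: XXXXX  (5 'X')
Step 3: XXXXX  (5 'X')
Step 4: XXXXX  (5 'X')

Answer: 5


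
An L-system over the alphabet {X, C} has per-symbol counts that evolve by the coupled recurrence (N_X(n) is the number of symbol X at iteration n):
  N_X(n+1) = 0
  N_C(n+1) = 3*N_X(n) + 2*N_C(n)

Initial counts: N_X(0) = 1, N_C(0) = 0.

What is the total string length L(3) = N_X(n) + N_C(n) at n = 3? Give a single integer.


Step 0: N_X=1, N_C=0, L=1
Step 1: N_X=0, N_C=3, L=3
Step 2: N_X=0, N_C=6, L=6
Step 3: N_X=0, N_C=12, L=12

Answer: 12


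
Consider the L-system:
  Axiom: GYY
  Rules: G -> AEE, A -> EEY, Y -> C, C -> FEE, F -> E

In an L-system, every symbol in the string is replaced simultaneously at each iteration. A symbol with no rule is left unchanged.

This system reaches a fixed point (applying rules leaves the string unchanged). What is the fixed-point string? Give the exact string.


Answer: EEEEEEEEEEEEE

Derivation:
Step 0: GYY
Step 1: AEECC
Step 2: EEYEEFEEFEE
Step 3: EECEEEEEEEE
Step 4: EEFEEEEEEEEEE
Step 5: EEEEEEEEEEEEE
Step 6: EEEEEEEEEEEEE  (unchanged — fixed point at step 5)


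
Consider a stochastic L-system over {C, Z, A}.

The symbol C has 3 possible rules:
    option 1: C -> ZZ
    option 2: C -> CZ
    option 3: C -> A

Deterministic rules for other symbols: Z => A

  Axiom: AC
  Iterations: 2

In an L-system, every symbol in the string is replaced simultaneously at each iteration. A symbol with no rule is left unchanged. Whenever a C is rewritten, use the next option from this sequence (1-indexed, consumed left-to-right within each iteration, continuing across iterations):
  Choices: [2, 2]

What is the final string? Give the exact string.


Answer: ACZA

Derivation:
Step 0: AC
Step 1: ACZ  (used choices [2])
Step 2: ACZA  (used choices [2])


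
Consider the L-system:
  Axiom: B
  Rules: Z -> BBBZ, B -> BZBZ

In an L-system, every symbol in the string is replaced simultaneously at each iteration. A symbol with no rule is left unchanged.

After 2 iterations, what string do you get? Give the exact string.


Answer: BZBZBBBZBZBZBBBZ

Derivation:
Step 0: B
Step 1: BZBZ
Step 2: BZBZBBBZBZBZBBBZ


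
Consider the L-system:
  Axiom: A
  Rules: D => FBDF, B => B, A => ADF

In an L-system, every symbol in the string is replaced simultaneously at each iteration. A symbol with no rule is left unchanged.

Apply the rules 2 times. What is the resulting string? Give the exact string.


Step 0: A
Step 1: ADF
Step 2: ADFFBDFF

Answer: ADFFBDFF


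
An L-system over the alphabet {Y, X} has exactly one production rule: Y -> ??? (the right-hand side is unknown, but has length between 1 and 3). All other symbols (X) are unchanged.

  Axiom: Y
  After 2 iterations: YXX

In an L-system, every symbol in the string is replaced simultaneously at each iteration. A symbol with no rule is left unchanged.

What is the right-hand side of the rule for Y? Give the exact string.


Answer: YX

Derivation:
Trying Y -> YX:
  Step 0: Y
  Step 1: YX
  Step 2: YXX
Matches the given result.


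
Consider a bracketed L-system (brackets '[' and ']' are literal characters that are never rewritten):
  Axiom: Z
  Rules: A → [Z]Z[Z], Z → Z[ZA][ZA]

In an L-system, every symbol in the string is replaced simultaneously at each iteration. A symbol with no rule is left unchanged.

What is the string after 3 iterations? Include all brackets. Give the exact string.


Answer: Z[ZA][ZA][Z[ZA][ZA][Z]Z[Z]][Z[ZA][ZA][Z]Z[Z]][Z[ZA][ZA][Z[ZA][ZA][Z]Z[Z]][Z[ZA][ZA][Z]Z[Z]][Z[ZA][ZA]]Z[ZA][ZA][Z[ZA][ZA]]][Z[ZA][ZA][Z[ZA][ZA][Z]Z[Z]][Z[ZA][ZA][Z]Z[Z]][Z[ZA][ZA]]Z[ZA][ZA][Z[ZA][ZA]]]

Derivation:
Step 0: Z
Step 1: Z[ZA][ZA]
Step 2: Z[ZA][ZA][Z[ZA][ZA][Z]Z[Z]][Z[ZA][ZA][Z]Z[Z]]
Step 3: Z[ZA][ZA][Z[ZA][ZA][Z]Z[Z]][Z[ZA][ZA][Z]Z[Z]][Z[ZA][ZA][Z[ZA][ZA][Z]Z[Z]][Z[ZA][ZA][Z]Z[Z]][Z[ZA][ZA]]Z[ZA][ZA][Z[ZA][ZA]]][Z[ZA][ZA][Z[ZA][ZA][Z]Z[Z]][Z[ZA][ZA][Z]Z[Z]][Z[ZA][ZA]]Z[ZA][ZA][Z[ZA][ZA]]]


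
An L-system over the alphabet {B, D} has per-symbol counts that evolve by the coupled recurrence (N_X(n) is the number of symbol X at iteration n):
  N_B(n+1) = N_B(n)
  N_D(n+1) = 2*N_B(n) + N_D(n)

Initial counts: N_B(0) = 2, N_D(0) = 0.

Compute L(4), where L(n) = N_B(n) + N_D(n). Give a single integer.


Step 0: N_B=2, N_D=0, L=2
Step 1: N_B=2, N_D=4, L=6
Step 2: N_B=2, N_D=8, L=10
Step 3: N_B=2, N_D=12, L=14
Step 4: N_B=2, N_D=16, L=18

Answer: 18


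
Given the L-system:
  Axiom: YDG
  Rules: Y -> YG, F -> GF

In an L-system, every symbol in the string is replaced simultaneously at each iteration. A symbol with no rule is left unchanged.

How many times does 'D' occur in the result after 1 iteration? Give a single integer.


Step 0: YDG  (1 'D')
Step 1: YGDG  (1 'D')

Answer: 1


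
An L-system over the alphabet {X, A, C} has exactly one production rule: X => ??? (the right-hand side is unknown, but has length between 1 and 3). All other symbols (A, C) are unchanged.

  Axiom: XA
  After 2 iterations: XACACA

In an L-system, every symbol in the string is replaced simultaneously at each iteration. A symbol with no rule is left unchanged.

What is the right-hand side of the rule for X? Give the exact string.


Answer: XAC

Derivation:
Trying X => XAC:
  Step 0: XA
  Step 1: XACA
  Step 2: XACACA
Matches the given result.


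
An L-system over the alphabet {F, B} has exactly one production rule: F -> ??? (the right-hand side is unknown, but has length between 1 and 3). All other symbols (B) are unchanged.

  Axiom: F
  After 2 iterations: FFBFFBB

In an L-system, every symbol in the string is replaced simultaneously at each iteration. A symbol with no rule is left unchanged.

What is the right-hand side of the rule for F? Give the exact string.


Trying F -> FFB:
  Step 0: F
  Step 1: FFB
  Step 2: FFBFFBB
Matches the given result.

Answer: FFB


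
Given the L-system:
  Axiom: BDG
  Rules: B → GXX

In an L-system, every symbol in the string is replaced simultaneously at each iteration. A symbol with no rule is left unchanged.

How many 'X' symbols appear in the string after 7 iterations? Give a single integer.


Step 0: BDG  (0 'X')
Step 1: GXXDG  (2 'X')
Step 2: GXXDG  (2 'X')
Step 3: GXXDG  (2 'X')
Step 4: GXXDG  (2 'X')
Step 5: GXXDG  (2 'X')
Step 6: GXXDG  (2 'X')
Step 7: GXXDG  (2 'X')

Answer: 2


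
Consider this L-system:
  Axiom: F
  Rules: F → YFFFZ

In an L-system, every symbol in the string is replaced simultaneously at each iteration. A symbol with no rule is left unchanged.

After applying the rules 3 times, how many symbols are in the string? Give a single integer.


Answer: 53

Derivation:
Step 0: length = 1
Step 1: length = 5
Step 2: length = 17
Step 3: length = 53


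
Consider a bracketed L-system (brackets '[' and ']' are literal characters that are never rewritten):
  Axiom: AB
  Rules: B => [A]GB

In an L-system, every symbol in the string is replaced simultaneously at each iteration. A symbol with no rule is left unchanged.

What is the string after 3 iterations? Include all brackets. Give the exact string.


Step 0: AB
Step 1: A[A]GB
Step 2: A[A]G[A]GB
Step 3: A[A]G[A]G[A]GB

Answer: A[A]G[A]G[A]GB


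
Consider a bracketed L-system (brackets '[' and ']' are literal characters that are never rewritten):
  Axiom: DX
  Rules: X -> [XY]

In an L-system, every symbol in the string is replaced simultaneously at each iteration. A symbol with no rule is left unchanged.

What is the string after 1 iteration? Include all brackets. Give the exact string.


Answer: D[XY]

Derivation:
Step 0: DX
Step 1: D[XY]


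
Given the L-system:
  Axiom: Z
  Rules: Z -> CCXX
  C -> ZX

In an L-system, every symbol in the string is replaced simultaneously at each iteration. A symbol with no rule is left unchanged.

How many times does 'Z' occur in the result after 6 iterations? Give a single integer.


Step 0: Z  (1 'Z')
Step 1: CCXX  (0 'Z')
Step 2: ZXZXXX  (2 'Z')
Step 3: CCXXXCCXXXXX  (0 'Z')
Step 4: ZXZXXXXZXZXXXXXX  (4 'Z')
Step 5: CCXXXCCXXXXXXCCXXXCCXXXXXXXX  (0 'Z')
Step 6: ZXZXXXXZXZXXXXXXXZXZXXXXZXZXXXXXXXXX  (8 'Z')

Answer: 8


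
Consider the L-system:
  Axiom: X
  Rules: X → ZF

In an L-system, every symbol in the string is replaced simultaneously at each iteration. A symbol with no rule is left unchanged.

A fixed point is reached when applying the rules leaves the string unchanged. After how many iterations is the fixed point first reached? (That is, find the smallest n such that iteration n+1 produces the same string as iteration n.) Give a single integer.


Answer: 1

Derivation:
Step 0: X
Step 1: ZF
Step 2: ZF  (unchanged — fixed point at step 1)


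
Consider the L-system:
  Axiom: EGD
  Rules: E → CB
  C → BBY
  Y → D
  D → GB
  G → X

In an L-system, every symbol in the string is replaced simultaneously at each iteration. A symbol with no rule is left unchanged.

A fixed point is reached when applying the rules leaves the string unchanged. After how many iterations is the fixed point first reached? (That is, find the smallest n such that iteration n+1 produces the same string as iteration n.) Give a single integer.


Step 0: EGD
Step 1: CBXGB
Step 2: BBYBXXB
Step 3: BBDBXXB
Step 4: BBGBBXXB
Step 5: BBXBBXXB
Step 6: BBXBBXXB  (unchanged — fixed point at step 5)

Answer: 5


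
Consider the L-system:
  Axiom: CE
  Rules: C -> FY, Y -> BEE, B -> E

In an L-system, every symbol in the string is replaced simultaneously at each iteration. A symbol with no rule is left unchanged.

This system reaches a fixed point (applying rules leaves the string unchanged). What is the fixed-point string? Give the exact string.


Step 0: CE
Step 1: FYE
Step 2: FBEEE
Step 3: FEEEE
Step 4: FEEEE  (unchanged — fixed point at step 3)

Answer: FEEEE


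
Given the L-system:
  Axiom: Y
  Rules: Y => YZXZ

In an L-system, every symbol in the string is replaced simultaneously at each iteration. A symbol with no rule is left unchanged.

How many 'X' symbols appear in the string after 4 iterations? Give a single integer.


Step 0: Y  (0 'X')
Step 1: YZXZ  (1 'X')
Step 2: YZXZZXZ  (2 'X')
Step 3: YZXZZXZZXZ  (3 'X')
Step 4: YZXZZXZZXZZXZ  (4 'X')

Answer: 4


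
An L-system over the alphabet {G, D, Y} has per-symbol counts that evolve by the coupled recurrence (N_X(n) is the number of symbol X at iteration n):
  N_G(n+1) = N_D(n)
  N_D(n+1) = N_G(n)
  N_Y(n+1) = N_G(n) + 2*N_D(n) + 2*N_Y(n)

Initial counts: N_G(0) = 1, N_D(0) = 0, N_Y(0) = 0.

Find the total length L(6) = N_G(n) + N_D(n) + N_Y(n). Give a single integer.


Step 0: N_G=1, N_D=0, N_Y=0, L=1
Step 1: N_G=0, N_D=1, N_Y=1, L=2
Step 2: N_G=1, N_D=0, N_Y=4, L=5
Step 3: N_G=0, N_D=1, N_Y=9, L=10
Step 4: N_G=1, N_D=0, N_Y=20, L=21
Step 5: N_G=0, N_D=1, N_Y=41, L=42
Step 6: N_G=1, N_D=0, N_Y=84, L=85

Answer: 85


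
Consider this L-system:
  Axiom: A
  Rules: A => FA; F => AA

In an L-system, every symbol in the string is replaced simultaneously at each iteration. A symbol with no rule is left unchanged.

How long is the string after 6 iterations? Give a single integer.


Step 0: length = 1
Step 1: length = 2
Step 2: length = 4
Step 3: length = 8
Step 4: length = 16
Step 5: length = 32
Step 6: length = 64

Answer: 64


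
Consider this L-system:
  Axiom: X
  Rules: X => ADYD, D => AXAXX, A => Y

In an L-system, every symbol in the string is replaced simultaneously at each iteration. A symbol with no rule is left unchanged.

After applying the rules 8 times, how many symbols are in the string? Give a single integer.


Step 0: length = 1
Step 1: length = 4
Step 2: length = 12
Step 3: length = 30
Step 4: length = 78
Step 5: length = 186
Step 6: length = 474
Step 7: length = 1122
Step 8: length = 2850

Answer: 2850


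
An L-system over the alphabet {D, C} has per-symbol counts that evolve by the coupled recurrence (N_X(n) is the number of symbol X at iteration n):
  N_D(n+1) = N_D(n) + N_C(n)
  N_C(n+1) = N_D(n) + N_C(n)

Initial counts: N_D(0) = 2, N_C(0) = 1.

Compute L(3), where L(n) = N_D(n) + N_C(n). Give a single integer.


Step 0: N_D=2, N_C=1, L=3
Step 1: N_D=3, N_C=3, L=6
Step 2: N_D=6, N_C=6, L=12
Step 3: N_D=12, N_C=12, L=24

Answer: 24


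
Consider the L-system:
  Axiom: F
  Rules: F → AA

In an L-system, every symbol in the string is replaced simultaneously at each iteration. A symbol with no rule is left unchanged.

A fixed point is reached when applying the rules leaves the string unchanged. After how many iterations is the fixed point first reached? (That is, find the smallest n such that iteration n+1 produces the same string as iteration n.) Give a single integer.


Answer: 1

Derivation:
Step 0: F
Step 1: AA
Step 2: AA  (unchanged — fixed point at step 1)


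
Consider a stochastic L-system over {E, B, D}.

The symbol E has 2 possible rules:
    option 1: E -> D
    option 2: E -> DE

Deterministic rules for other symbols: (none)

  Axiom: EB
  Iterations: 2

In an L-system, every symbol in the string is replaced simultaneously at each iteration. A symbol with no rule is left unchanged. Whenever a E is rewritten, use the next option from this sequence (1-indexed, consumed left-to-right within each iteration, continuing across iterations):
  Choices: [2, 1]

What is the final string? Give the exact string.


Answer: DDB

Derivation:
Step 0: EB
Step 1: DEB  (used choices [2])
Step 2: DDB  (used choices [1])


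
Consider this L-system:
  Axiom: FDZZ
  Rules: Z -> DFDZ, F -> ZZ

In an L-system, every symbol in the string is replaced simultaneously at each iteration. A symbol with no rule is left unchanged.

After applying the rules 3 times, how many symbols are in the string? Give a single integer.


Answer: 53

Derivation:
Step 0: length = 4
Step 1: length = 11
Step 2: length = 25
Step 3: length = 53


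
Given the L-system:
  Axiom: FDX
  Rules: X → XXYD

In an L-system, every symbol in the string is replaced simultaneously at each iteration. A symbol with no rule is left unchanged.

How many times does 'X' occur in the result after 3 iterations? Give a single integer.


Step 0: FDX  (1 'X')
Step 1: FDXXYD  (2 'X')
Step 2: FDXXYDXXYDYD  (4 'X')
Step 3: FDXXYDXXYDYDXXYDXXYDYDYD  (8 'X')

Answer: 8


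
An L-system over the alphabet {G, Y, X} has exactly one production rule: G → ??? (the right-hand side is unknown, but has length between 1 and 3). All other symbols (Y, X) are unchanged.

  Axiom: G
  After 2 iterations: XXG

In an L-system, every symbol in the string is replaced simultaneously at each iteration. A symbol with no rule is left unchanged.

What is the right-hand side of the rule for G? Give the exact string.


Answer: XG

Derivation:
Trying G → XG:
  Step 0: G
  Step 1: XG
  Step 2: XXG
Matches the given result.


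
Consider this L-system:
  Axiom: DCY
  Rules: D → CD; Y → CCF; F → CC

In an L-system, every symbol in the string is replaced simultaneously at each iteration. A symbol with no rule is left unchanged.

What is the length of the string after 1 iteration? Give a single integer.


Step 0: length = 3
Step 1: length = 6

Answer: 6


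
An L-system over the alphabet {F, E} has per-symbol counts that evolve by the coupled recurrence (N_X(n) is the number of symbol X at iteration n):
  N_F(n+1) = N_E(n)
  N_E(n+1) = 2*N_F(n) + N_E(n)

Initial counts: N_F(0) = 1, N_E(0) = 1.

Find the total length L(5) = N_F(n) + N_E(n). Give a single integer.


Step 0: N_F=1, N_E=1, L=2
Step 1: N_F=1, N_E=3, L=4
Step 2: N_F=3, N_E=5, L=8
Step 3: N_F=5, N_E=11, L=16
Step 4: N_F=11, N_E=21, L=32
Step 5: N_F=21, N_E=43, L=64

Answer: 64


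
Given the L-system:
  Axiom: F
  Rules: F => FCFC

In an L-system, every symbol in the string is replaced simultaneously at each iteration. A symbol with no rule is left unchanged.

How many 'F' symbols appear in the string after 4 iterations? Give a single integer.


Step 0: F  (1 'F')
Step 1: FCFC  (2 'F')
Step 2: FCFCCFCFCC  (4 'F')
Step 3: FCFCCFCFCCCFCFCCFCFCCC  (8 'F')
Step 4: FCFCCFCFCCCFCFCCFCFCCCCFCFCCFCFCCCFCFCCFCFCCCC  (16 'F')

Answer: 16


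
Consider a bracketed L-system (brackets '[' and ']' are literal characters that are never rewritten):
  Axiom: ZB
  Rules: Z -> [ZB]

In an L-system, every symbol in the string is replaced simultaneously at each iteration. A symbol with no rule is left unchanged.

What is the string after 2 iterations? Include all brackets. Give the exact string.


Step 0: ZB
Step 1: [ZB]B
Step 2: [[ZB]B]B

Answer: [[ZB]B]B


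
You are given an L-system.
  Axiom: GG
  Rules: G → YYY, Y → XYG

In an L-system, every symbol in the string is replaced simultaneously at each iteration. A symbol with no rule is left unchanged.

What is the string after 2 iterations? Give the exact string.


Step 0: GG
Step 1: YYYYYY
Step 2: XYGXYGXYGXYGXYGXYG

Answer: XYGXYGXYGXYGXYGXYG


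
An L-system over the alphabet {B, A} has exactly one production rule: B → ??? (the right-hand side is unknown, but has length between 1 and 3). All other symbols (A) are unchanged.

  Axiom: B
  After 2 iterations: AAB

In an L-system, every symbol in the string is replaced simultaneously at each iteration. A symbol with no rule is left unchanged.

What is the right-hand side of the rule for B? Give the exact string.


Trying B → AB:
  Step 0: B
  Step 1: AB
  Step 2: AAB
Matches the given result.

Answer: AB


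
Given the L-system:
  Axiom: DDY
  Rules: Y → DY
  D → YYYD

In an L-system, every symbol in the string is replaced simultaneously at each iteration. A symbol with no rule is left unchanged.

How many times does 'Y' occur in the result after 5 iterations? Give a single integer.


Step 0: DDY  (1 'Y')
Step 1: YYYDYYYDDY  (7 'Y')
Step 2: DYDYDYYYYDDYDYDYYYYDYYYDDY  (16 'Y')
Step 3: YYYDDYYYYDDYYYYDDYDYDYDYYYYDYYYDDYYYYDDYYYYDDYDYDYDYYYYDDYDYDYYYYDYYYDDY  (46 'Y')
Step 4: DYDYDYYYYDYYYDDYDYDYDYYYYDYYYDDYDYDYDYYYYDYYYDDYYYYDDYYYYDDYYYYDDYDYDYDYYYYDDYDYDYYYYDYYYDDYDYDYDYYYYDYYYDDYDYDYDYYYYDYYYDDYYYYDDYYYYDDYYYYDDYDYDYDYYYYDYYYDDYYYYDDYYYYDDYDYDYDYYYYDDYDYDYYYYDYYYDDY  (124 'Y')
Step 5: YYYDDYYYYDDYYYYDDYDYDYDYYYYDDYDYDYYYYDYYYDDYYYYDDYYYYDDYYYYDDYDYDYDYYYYDDYDYDYYYYDYYYDDYYYYDDYYYYDDYYYYDDYDYDYDYYYYDDYDYDYYYYDYYYDDYDYDYDYYYYDYYYDDYDYDYDYYYYDYYYDDYDYDYDYYYYDYYYDDYYYYDDYYYYDDYYYYDDYDYDYDYYYYDYYYDDYYYYDDYYYYDDYDYDYDYYYYDDYDYDYYYYDYYYDDYYYYDDYYYYDDYYYYDDYDYDYDYYYYDDYDYDYYYYDYYYDDYYYYDDYYYYDDYYYYDDYDYDYDYYYYDDYDYDYYYYDYYYDDYDYDYDYYYYDYYYDDYDYDYDYYYYDYYYDDYDYDYDYYYYDYYYDDYYYYDDYYYYDDYYYYDDYDYDYDYYYYDDYDYDYYYYDYYYDDYDYDYDYYYYDYYYDDYDYDYDYYYYDYYYDDYYYYDDYYYYDDYYYYDDYDYDYDYYYYDYYYDDYYYYDDYYYYDDYDYDYDYYYYDDYDYDYYYYDYYYDDY  (340 'Y')

Answer: 340


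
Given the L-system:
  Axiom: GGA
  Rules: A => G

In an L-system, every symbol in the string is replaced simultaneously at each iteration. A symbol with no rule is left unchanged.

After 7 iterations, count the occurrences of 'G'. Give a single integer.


Answer: 3

Derivation:
Step 0: GGA  (2 'G')
Step 1: GGG  (3 'G')
Step 2: GGG  (3 'G')
Step 3: GGG  (3 'G')
Step 4: GGG  (3 'G')
Step 5: GGG  (3 'G')
Step 6: GGG  (3 'G')
Step 7: GGG  (3 'G')


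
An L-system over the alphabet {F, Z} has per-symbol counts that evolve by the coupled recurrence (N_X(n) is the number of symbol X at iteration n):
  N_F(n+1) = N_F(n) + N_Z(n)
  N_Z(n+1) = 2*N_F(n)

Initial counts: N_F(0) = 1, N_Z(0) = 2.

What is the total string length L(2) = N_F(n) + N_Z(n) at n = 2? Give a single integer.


Step 0: N_F=1, N_Z=2, L=3
Step 1: N_F=3, N_Z=2, L=5
Step 2: N_F=5, N_Z=6, L=11

Answer: 11


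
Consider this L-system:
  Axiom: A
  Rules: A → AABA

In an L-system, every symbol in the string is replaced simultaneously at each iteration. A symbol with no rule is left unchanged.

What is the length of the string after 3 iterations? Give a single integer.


Answer: 40

Derivation:
Step 0: length = 1
Step 1: length = 4
Step 2: length = 13
Step 3: length = 40


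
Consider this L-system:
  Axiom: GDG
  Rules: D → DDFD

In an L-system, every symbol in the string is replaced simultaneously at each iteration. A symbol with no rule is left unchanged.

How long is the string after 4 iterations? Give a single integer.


Step 0: length = 3
Step 1: length = 6
Step 2: length = 15
Step 3: length = 42
Step 4: length = 123

Answer: 123


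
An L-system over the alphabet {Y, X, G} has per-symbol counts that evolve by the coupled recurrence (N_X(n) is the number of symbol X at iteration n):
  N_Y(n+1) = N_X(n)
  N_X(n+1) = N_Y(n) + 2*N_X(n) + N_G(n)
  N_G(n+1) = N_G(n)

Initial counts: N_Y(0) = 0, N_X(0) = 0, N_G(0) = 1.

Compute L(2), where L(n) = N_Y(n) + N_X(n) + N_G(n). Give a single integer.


Step 0: N_Y=0, N_X=0, N_G=1, L=1
Step 1: N_Y=0, N_X=1, N_G=1, L=2
Step 2: N_Y=1, N_X=3, N_G=1, L=5

Answer: 5


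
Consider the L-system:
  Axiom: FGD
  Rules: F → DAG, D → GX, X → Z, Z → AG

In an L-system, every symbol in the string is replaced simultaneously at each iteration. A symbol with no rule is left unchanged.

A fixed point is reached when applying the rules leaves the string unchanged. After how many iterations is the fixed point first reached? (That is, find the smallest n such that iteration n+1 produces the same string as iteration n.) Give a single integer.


Step 0: FGD
Step 1: DAGGGX
Step 2: GXAGGGZ
Step 3: GZAGGGAG
Step 4: GAGAGGGAG
Step 5: GAGAGGGAG  (unchanged — fixed point at step 4)

Answer: 4


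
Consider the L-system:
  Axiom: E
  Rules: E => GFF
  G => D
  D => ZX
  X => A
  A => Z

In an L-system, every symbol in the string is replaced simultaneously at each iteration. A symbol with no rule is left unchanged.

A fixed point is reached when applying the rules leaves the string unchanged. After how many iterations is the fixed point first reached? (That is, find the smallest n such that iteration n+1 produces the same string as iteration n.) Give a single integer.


Step 0: E
Step 1: GFF
Step 2: DFF
Step 3: ZXFF
Step 4: ZAFF
Step 5: ZZFF
Step 6: ZZFF  (unchanged — fixed point at step 5)

Answer: 5


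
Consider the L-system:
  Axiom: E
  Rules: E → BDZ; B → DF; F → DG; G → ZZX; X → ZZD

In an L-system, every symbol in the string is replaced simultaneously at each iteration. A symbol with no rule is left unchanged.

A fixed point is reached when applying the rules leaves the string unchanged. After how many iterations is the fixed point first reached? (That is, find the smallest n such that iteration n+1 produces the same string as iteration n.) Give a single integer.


Answer: 5

Derivation:
Step 0: E
Step 1: BDZ
Step 2: DFDZ
Step 3: DDGDZ
Step 4: DDZZXDZ
Step 5: DDZZZZDDZ
Step 6: DDZZZZDDZ  (unchanged — fixed point at step 5)


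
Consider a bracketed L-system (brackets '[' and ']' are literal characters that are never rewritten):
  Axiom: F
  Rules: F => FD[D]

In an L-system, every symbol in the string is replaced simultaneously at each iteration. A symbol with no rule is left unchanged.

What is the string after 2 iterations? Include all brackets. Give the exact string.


Answer: FD[D]D[D]

Derivation:
Step 0: F
Step 1: FD[D]
Step 2: FD[D]D[D]


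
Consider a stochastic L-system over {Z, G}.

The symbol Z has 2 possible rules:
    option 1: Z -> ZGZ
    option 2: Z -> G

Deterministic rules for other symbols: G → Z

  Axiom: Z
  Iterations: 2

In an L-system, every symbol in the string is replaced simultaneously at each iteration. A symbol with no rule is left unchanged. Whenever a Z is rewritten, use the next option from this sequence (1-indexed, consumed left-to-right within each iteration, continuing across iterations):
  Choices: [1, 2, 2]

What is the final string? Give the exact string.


Answer: GZG

Derivation:
Step 0: Z
Step 1: ZGZ  (used choices [1])
Step 2: GZG  (used choices [2, 2])


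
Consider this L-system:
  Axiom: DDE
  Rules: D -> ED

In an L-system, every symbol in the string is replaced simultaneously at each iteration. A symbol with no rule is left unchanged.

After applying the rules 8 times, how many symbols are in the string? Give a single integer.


Step 0: length = 3
Step 1: length = 5
Step 2: length = 7
Step 3: length = 9
Step 4: length = 11
Step 5: length = 13
Step 6: length = 15
Step 7: length = 17
Step 8: length = 19

Answer: 19


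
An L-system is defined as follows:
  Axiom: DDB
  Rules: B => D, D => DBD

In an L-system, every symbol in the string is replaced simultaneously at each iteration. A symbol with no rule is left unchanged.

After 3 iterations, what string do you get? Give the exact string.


Answer: DBDDDBDDBDDBDDDBDDBDDDBDDBDDBDDDBDDBDDDBD

Derivation:
Step 0: DDB
Step 1: DBDDBDD
Step 2: DBDDDBDDBDDDBDDBD
Step 3: DBDDDBDDBDDBDDDBDDBDDDBDDBDDBDDDBDDBDDDBD


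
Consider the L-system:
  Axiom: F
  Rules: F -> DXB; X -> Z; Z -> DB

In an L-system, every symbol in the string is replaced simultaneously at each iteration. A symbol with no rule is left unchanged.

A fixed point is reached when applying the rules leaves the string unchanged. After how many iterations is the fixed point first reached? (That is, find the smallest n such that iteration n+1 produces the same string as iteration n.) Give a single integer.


Step 0: F
Step 1: DXB
Step 2: DZB
Step 3: DDBB
Step 4: DDBB  (unchanged — fixed point at step 3)

Answer: 3


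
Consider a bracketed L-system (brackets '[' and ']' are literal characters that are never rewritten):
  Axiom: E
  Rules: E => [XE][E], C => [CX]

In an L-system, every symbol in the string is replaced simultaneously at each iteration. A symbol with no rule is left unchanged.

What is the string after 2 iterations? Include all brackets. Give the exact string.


Answer: [X[XE][E]][[XE][E]]

Derivation:
Step 0: E
Step 1: [XE][E]
Step 2: [X[XE][E]][[XE][E]]


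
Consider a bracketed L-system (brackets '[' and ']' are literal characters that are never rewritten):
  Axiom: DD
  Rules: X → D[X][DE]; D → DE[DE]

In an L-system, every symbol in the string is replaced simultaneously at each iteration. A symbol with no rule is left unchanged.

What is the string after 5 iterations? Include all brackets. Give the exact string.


Answer: DE[DE]E[DE[DE]E]E[DE[DE]E[DE[DE]E]E]E[DE[DE]E[DE[DE]E]E[DE[DE]E[DE[DE]E]E]E]E[DE[DE]E[DE[DE]E]E[DE[DE]E[DE[DE]E]E]E[DE[DE]E[DE[DE]E]E[DE[DE]E[DE[DE]E]E]E]E]DE[DE]E[DE[DE]E]E[DE[DE]E[DE[DE]E]E]E[DE[DE]E[DE[DE]E]E[DE[DE]E[DE[DE]E]E]E]E[DE[DE]E[DE[DE]E]E[DE[DE]E[DE[DE]E]E]E[DE[DE]E[DE[DE]E]E[DE[DE]E[DE[DE]E]E]E]E]

Derivation:
Step 0: DD
Step 1: DE[DE]DE[DE]
Step 2: DE[DE]E[DE[DE]E]DE[DE]E[DE[DE]E]
Step 3: DE[DE]E[DE[DE]E]E[DE[DE]E[DE[DE]E]E]DE[DE]E[DE[DE]E]E[DE[DE]E[DE[DE]E]E]
Step 4: DE[DE]E[DE[DE]E]E[DE[DE]E[DE[DE]E]E]E[DE[DE]E[DE[DE]E]E[DE[DE]E[DE[DE]E]E]E]DE[DE]E[DE[DE]E]E[DE[DE]E[DE[DE]E]E]E[DE[DE]E[DE[DE]E]E[DE[DE]E[DE[DE]E]E]E]
Step 5: DE[DE]E[DE[DE]E]E[DE[DE]E[DE[DE]E]E]E[DE[DE]E[DE[DE]E]E[DE[DE]E[DE[DE]E]E]E]E[DE[DE]E[DE[DE]E]E[DE[DE]E[DE[DE]E]E]E[DE[DE]E[DE[DE]E]E[DE[DE]E[DE[DE]E]E]E]E]DE[DE]E[DE[DE]E]E[DE[DE]E[DE[DE]E]E]E[DE[DE]E[DE[DE]E]E[DE[DE]E[DE[DE]E]E]E]E[DE[DE]E[DE[DE]E]E[DE[DE]E[DE[DE]E]E]E[DE[DE]E[DE[DE]E]E[DE[DE]E[DE[DE]E]E]E]E]


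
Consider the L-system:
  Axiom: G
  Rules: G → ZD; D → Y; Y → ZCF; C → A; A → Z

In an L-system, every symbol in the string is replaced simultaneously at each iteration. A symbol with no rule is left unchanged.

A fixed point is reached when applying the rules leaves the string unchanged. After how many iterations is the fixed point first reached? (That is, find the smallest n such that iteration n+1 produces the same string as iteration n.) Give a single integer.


Answer: 5

Derivation:
Step 0: G
Step 1: ZD
Step 2: ZY
Step 3: ZZCF
Step 4: ZZAF
Step 5: ZZZF
Step 6: ZZZF  (unchanged — fixed point at step 5)


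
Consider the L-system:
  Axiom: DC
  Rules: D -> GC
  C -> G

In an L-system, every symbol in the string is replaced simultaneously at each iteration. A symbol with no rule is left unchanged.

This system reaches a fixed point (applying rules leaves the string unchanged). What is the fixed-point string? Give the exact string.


Answer: GGG

Derivation:
Step 0: DC
Step 1: GCG
Step 2: GGG
Step 3: GGG  (unchanged — fixed point at step 2)


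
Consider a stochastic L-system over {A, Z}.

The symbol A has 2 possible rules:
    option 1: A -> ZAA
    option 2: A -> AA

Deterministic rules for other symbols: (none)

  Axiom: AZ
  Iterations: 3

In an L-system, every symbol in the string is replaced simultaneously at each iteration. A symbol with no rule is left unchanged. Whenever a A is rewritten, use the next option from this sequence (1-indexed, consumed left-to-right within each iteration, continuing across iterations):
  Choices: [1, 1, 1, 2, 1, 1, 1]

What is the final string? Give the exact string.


Answer: ZZAAZAAZZAAZAAZ

Derivation:
Step 0: AZ
Step 1: ZAAZ  (used choices [1])
Step 2: ZZAAZAAZ  (used choices [1, 1])
Step 3: ZZAAZAAZZAAZAAZ  (used choices [2, 1, 1, 1])
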